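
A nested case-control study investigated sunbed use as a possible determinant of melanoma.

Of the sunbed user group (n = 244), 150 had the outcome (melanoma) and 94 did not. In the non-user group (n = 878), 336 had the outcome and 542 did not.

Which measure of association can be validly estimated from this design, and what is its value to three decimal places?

From the description: a = 150, b = 94, c = 336, d = 542.
This is a nested case-control study: participants were sampled on outcome status, so risks in the source population cannot be estimated directly — relative risk is not valid here. The odds ratio is the appropriate measure.
OR = (a·d)/(b·c) = (150 × 542) / (94 × 336) = 81300 / 31584 = 2.57409

2.574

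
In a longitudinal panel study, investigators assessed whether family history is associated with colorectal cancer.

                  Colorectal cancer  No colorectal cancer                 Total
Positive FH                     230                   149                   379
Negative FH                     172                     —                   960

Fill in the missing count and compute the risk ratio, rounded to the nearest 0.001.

3.387

The missing cell is in the unexposed row: 960 − 172 = 788.
So a = 230, b = 149, c = 172, d = 788.
RR = [a/(a+b)] / [c/(c+d)] = (230/379) / (172/960) = 0.60686/0.17917 = 3.38713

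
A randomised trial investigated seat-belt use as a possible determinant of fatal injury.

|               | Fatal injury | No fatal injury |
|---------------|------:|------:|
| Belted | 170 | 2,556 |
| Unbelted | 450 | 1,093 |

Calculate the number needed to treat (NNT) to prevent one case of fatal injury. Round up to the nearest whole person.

Risk in treated group = 170/2726 = 0.06236; risk in control = 450/1543 = 0.29164.
Absolute risk reduction = 0.29164 − 0.06236 = 0.22928
NNT = 1 / ARR = 1 / 0.22928 = 4.362 → round up → 5

5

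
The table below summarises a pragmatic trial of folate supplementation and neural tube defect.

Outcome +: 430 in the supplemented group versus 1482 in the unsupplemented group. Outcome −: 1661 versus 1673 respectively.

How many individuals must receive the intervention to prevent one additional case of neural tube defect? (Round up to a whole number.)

4

Risk in treated group = 430/2091 = 0.20564; risk in control = 1482/3155 = 0.46973.
Absolute risk reduction = 0.46973 − 0.20564 = 0.26409
NNT = 1 / ARR = 1 / 0.26409 = 3.787 → round up → 4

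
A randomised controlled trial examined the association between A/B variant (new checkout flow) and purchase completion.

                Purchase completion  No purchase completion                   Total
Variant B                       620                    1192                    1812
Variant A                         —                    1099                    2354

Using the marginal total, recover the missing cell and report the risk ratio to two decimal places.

The missing cell is in the unexposed row: 2354 − 1099 = 1255.
So a = 620, b = 1192, c = 1255, d = 1099.
RR = [a/(a+b)] / [c/(c+d)] = (620/1812) / (1255/2354) = 0.34216/0.53314 = 0.64179

0.64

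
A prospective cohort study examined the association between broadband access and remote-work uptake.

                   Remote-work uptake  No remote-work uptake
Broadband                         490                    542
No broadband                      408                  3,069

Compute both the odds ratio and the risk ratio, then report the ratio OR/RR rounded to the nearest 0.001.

1.681

Cells: a = 490, b = 542, c = 408, d = 3069.
OR = (490·3069)/(542·408) = 1503810/221136 = 6.80039
Risk in exposed = 490/1032 = 0.47481; risk in unexposed = 408/3477 = 0.11734; RR = 4.04633
OR/RR = 6.80039 / 4.04633 = 1.68063
The outcome is not rare, so the OR lies further from 1 than the RR.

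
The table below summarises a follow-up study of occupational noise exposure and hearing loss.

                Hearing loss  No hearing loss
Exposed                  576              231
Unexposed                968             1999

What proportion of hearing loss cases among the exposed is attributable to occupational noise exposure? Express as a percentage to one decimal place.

Cells: a = 576, b = 231, c = 968, d = 1999.
Risk in exposed = 576/807 = 0.71375; risk in unexposed = 968/2967 = 0.32626.
RR = 0.71375/0.32626 = 2.18772
AR% = (RR − 1)/RR × 100 = (2.18772 − 1)/2.18772 × 100 = 54.2902%

54.3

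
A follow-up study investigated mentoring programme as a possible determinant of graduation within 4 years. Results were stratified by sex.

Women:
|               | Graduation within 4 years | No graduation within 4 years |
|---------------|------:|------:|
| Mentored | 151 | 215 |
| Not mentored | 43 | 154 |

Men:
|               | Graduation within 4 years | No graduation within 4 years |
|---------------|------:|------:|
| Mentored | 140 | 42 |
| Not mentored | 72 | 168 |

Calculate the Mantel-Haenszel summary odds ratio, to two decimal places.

OR_MH = Σ(aᵢdᵢ/nᵢ) / Σ(bᵢcᵢ/nᵢ), where nᵢ is the stratum total.
Stratum 1 (Women): n = 563; a·d/n = 151·154/563 = 41.3037; b·c/n = 215·43/563 = 16.4210
Stratum 2 (Men): n = 422; a·d/n = 140·168/422 = 55.7346; b·c/n = 42·72/422 = 7.1659
OR_MH = (41.3037 + 55.7346) / (16.4210 + 7.1659) = 97.0383 / 23.5868 = 4.11409

4.11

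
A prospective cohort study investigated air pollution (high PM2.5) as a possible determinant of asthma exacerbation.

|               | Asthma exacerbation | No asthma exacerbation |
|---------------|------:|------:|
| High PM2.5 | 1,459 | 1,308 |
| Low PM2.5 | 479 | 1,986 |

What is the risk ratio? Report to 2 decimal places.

Cells: a = 1459, b = 1308, c = 479, d = 1986.
Risk in exposed = 1459/2767 = 0.52729; risk in unexposed = 479/2465 = 0.19432.
RR = 0.52729 / 0.19432 = 2.71349
The risk among the exposed is 2.71 times that among the unexposed.

2.71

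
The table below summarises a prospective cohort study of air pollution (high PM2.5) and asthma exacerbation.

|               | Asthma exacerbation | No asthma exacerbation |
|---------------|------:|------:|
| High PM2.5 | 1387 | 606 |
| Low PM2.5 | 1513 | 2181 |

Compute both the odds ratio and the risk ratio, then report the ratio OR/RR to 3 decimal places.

1.942

Cells: a = 1387, b = 606, c = 1513, d = 2181.
OR = (1387·2181)/(606·1513) = 3025047/916878 = 3.29929
Risk in exposed = 1387/1993 = 0.69594; risk in unexposed = 1513/3694 = 0.40958; RR = 1.69913
OR/RR = 3.29929 / 1.69913 = 1.94175
The outcome is not rare, so the OR lies further from 1 than the RR.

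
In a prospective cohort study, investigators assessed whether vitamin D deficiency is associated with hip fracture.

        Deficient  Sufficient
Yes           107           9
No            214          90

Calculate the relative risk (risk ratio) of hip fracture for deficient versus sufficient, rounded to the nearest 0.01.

Reading the table with exposure as columns: a = 107 (Deficient, case), b = 214 (Deficient, non-case), c = 9 (Sufficient, case), d = 90.
Risk in exposed = 107/321 = 0.33333; risk in unexposed = 9/99 = 0.09091.
RR = 0.33333 / 0.09091 = 3.66667
The risk among the exposed is 3.67 times that among the unexposed.

3.67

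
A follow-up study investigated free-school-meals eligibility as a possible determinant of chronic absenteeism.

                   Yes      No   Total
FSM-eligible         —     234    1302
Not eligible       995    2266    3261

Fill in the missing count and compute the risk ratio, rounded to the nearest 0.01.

The missing cell is in the exposed row: 1302 − 234 = 1068.
So a = 1068, b = 234, c = 995, d = 2266.
RR = [a/(a+b)] / [c/(c+d)] = (1068/1302) / (995/3261) = 0.82028/0.30512 = 2.68836

2.69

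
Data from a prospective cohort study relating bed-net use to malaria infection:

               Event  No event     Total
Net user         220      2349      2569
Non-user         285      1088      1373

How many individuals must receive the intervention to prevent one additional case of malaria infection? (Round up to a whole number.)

9

Risk in treated group = 220/2569 = 0.08564; risk in control = 285/1373 = 0.20757.
Absolute risk reduction = 0.20757 − 0.08564 = 0.12194
NNT = 1 / ARR = 1 / 0.12194 = 8.201 → round up → 9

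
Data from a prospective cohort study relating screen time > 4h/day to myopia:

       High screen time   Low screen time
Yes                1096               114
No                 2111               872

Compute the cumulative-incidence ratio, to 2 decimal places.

2.96

Reading the table with exposure as columns: a = 1096 (High screen time, case), b = 2111 (High screen time, non-case), c = 114 (Low screen time, case), d = 872.
Risk in exposed = 1096/3207 = 0.34175; risk in unexposed = 114/986 = 0.11562.
RR = 0.34175 / 0.11562 = 2.95586
The risk among the exposed is 2.96 times that among the unexposed.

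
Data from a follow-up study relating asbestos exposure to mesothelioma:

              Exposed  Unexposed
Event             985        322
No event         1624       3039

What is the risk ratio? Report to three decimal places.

Reading the table with exposure as columns: a = 985 (Exposed, case), b = 1624 (Exposed, non-case), c = 322 (Unexposed, case), d = 3039.
Risk in exposed = 985/2609 = 0.37754; risk in unexposed = 322/3361 = 0.09580.
RR = 0.37754 / 0.09580 = 3.94071
The risk among the exposed is 3.94 times that among the unexposed.

3.941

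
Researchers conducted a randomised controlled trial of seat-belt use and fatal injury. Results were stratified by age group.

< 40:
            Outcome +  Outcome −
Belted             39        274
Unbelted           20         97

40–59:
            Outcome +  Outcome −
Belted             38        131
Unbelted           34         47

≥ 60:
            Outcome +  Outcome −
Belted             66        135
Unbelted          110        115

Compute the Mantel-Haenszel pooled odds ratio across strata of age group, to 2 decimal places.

0.52

OR_MH = Σ(aᵢdᵢ/nᵢ) / Σ(bᵢcᵢ/nᵢ), where nᵢ is the stratum total.
Stratum 1 (< 40): n = 430; a·d/n = 39·97/430 = 8.7977; b·c/n = 274·20/430 = 12.7442
Stratum 2 (40–59): n = 250; a·d/n = 38·47/250 = 7.1440; b·c/n = 131·34/250 = 17.8160
Stratum 3 (≥ 60): n = 426; a·d/n = 66·115/426 = 17.8169; b·c/n = 135·110/426 = 34.8592
OR_MH = (8.7977 + 7.1440 + 17.8169) / (12.7442 + 17.8160 + 34.8592) = 33.7586 / 65.4193 = 0.51603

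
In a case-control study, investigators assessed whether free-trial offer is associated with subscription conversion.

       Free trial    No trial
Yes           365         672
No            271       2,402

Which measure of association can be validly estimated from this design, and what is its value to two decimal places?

4.81

Reading the table with exposure as columns: a = 365 (Free trial, case), b = 271 (Free trial, non-case), c = 672 (No trial, case), d = 2402.
This is a case-control study: participants were sampled on outcome status, so risks in the source population cannot be estimated directly — relative risk is not valid here. The odds ratio is the appropriate measure.
OR = (a·d)/(b·c) = (365 × 2402) / (271 × 672) = 876730 / 182112 = 4.81424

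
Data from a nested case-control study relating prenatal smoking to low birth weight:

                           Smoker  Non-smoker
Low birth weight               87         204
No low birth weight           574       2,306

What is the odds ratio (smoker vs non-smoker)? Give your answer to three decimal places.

Reading the table with exposure as columns: a = 87 (Smoker, case), b = 574 (Smoker, non-case), c = 204 (Non-smoker, case), d = 2306.
OR = (a·d)/(b·c) = (87 × 2306) / (574 × 204) = 200622 / 117096 = 1.71331
The odds of low birth weight are about 1.71 times as high in the smoker group.

1.713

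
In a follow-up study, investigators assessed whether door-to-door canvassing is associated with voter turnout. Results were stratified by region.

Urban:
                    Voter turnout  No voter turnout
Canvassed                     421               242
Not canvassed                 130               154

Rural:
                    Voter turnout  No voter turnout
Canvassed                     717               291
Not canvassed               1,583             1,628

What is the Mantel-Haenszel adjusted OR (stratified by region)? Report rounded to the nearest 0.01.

OR_MH = Σ(aᵢdᵢ/nᵢ) / Σ(bᵢcᵢ/nᵢ), where nᵢ is the stratum total.
Stratum 1 (Urban): n = 947; a·d/n = 421·154/947 = 68.4625; b·c/n = 242·130/947 = 33.2207
Stratum 2 (Rural): n = 4219; a·d/n = 717·1628/4219 = 276.6712; b·c/n = 291·1583/4219 = 109.1854
OR_MH = (68.4625 + 276.6712) / (33.2207 + 109.1854) = 345.1338 / 142.4060 = 2.42359

2.42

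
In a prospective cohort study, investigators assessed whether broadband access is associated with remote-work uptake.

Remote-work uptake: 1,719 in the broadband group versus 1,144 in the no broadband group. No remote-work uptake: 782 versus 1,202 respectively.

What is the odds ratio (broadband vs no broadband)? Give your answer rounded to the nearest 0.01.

From the description: a = 1719, b = 782, c = 1144, d = 1202.
OR = (a·d)/(b·c) = (1719 × 1202) / (782 × 1144) = 2066238 / 894608 = 2.30966
The odds of remote-work uptake are about 2.31 times as high in the broadband group.

2.31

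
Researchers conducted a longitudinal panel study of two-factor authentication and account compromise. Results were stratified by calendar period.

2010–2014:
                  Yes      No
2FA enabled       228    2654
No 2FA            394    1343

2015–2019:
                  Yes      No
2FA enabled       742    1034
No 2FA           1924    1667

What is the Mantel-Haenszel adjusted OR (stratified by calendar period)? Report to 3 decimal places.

0.497

OR_MH = Σ(aᵢdᵢ/nᵢ) / Σ(bᵢcᵢ/nᵢ), where nᵢ is the stratum total.
Stratum 1 (2010–2014): n = 4619; a·d/n = 228·1343/4619 = 66.2923; b·c/n = 2654·394/4619 = 226.3858
Stratum 2 (2015–2019): n = 5367; a·d/n = 742·1667/5367 = 230.4666; b·c/n = 1034·1924/5367 = 370.6756
OR_MH = (66.2923 + 230.4666) / (226.3858 + 370.6756) = 296.7588 / 597.0614 = 0.49703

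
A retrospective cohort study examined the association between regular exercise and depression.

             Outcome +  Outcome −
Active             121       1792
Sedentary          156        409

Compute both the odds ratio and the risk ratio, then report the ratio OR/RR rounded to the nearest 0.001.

0.773

Cells: a = 121, b = 1792, c = 156, d = 409.
OR = (121·409)/(1792·156) = 49489/279552 = 0.17703
Risk in exposed = 121/1913 = 0.06325; risk in unexposed = 156/565 = 0.27611; RR = 0.22908
OR/RR = 0.17703 / 0.22908 = 0.77277
The outcome is not rare, so the OR lies further from 1 than the RR.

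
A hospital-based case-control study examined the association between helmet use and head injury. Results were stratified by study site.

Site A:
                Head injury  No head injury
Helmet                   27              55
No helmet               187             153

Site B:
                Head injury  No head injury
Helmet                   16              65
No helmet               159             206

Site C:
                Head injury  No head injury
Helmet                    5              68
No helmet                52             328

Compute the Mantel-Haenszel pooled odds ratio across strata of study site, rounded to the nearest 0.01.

OR_MH = Σ(aᵢdᵢ/nᵢ) / Σ(bᵢcᵢ/nᵢ), where nᵢ is the stratum total.
Stratum 1 (Site A): n = 422; a·d/n = 27·153/422 = 9.7891; b·c/n = 55·187/422 = 24.3720
Stratum 2 (Site B): n = 446; a·d/n = 16·206/446 = 7.3901; b·c/n = 65·159/446 = 23.1726
Stratum 3 (Site C): n = 453; a·d/n = 5·328/453 = 3.6203; b·c/n = 68·52/453 = 7.8057
OR_MH = (9.7891 + 7.3901 + 3.6203) / (24.3720 + 23.1726 + 7.8057) = 20.7995 / 55.3504 = 0.37578

0.38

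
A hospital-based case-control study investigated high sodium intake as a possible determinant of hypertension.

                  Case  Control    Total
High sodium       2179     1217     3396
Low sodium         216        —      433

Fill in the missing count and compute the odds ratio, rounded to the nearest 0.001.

The missing cell is in the unexposed row: 433 − 216 = 217.
So a = 2179, b = 1217, c = 216, d = 217.
OR = (a·d)/(b·c) = (2179 × 217) / (1217 × 216) = 472843 / 262872 = 1.79876

1.799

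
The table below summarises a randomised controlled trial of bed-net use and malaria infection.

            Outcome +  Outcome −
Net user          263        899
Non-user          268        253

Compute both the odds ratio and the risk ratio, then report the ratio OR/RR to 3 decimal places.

Cells: a = 263, b = 899, c = 268, d = 253.
OR = (263·253)/(899·268) = 66539/240932 = 0.27617
Risk in exposed = 263/1162 = 0.22633; risk in unexposed = 268/521 = 0.51440; RR = 0.44000
OR/RR = 0.27617 / 0.44000 = 0.62767
The outcome is not rare, so the OR lies further from 1 than the RR.

0.628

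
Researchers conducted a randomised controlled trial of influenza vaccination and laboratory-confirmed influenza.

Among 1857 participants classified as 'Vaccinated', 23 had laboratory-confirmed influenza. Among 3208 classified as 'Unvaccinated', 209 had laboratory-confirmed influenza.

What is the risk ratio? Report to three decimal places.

From the description: a = 23, b = 1834, c = 209, d = 2999.
Risk in exposed = 23/1857 = 0.01239; risk in unexposed = 209/3208 = 0.06515.
RR = 0.01239 / 0.06515 = 0.19011
The risk is 81% lower among the exposed than among the unexposed.

0.190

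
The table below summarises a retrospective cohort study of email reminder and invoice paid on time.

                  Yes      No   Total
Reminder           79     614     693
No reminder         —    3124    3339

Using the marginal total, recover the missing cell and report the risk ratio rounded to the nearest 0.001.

1.770

The missing cell is in the unexposed row: 3339 − 3124 = 215.
So a = 79, b = 614, c = 215, d = 3124.
RR = [a/(a+b)] / [c/(c+d)] = (79/693) / (215/3339) = 0.11400/0.06439 = 1.77040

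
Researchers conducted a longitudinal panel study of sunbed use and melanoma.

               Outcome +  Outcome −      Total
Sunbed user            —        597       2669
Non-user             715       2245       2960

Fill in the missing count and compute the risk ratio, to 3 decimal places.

3.214

The missing cell is in the exposed row: 2669 − 597 = 2072.
So a = 2072, b = 597, c = 715, d = 2245.
RR = [a/(a+b)] / [c/(c+d)] = (2072/2669) / (715/2960) = 0.77632/0.24155 = 3.21386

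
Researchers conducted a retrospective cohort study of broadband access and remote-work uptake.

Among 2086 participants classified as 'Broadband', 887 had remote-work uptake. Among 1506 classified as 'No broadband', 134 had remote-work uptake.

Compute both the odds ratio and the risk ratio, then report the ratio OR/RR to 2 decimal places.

1.58

From the description: a = 887, b = 1199, c = 134, d = 1372.
OR = (887·1372)/(1199·134) = 1216964/160666 = 7.57450
Risk in exposed = 887/2086 = 0.42522; risk in unexposed = 134/1506 = 0.08898; RR = 4.77892
OR/RR = 7.57450 / 4.77892 = 1.58498
The outcome is not rare, so the OR lies further from 1 than the RR.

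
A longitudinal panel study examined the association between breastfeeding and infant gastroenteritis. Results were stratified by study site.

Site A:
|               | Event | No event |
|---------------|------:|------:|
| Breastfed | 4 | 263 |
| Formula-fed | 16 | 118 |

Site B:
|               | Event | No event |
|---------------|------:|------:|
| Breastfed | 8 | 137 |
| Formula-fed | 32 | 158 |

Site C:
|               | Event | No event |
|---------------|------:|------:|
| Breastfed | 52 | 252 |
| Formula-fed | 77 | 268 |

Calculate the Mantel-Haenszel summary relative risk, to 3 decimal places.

RR_MH = Σ(aᵢ·n₀ᵢ/nᵢ) / Σ(cᵢ·n₁ᵢ/nᵢ), with n₁ᵢ = aᵢ+bᵢ (exposed), n₀ᵢ = cᵢ+dᵢ (unexposed), nᵢ = n₁ᵢ+n₀ᵢ.
Stratum 1 (Site A): n₁ = 267, n₀ = 134, n = 401; a·n₀/n = 4·134/401 = 1.3367; c·n₁/n = 16·267/401 = 10.6534
Stratum 2 (Site B): n₁ = 145, n₀ = 190, n = 335; a·n₀/n = 8·190/335 = 4.5373; c·n₁/n = 32·145/335 = 13.8507
Stratum 3 (Site C): n₁ = 304, n₀ = 345, n = 649; a·n₀/n = 52·345/649 = 27.6425; c·n₁/n = 77·304/649 = 36.0678
RR_MH = (1.3367 + 4.5373 + 27.6425) / (10.6534 + 13.8507 + 36.0678) = 33.5165 / 60.5719 = 0.55333

0.553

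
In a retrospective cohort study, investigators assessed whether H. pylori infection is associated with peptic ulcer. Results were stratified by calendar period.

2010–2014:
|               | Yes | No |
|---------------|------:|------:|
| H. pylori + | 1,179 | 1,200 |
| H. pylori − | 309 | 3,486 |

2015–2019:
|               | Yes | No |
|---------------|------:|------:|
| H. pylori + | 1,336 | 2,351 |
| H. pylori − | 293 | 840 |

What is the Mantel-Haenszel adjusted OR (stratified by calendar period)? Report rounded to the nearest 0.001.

4.427

OR_MH = Σ(aᵢdᵢ/nᵢ) / Σ(bᵢcᵢ/nᵢ), where nᵢ is the stratum total.
Stratum 1 (2010–2014): n = 6174; a·d/n = 1179·3486/6174 = 665.6939; b·c/n = 1200·309/6174 = 60.0583
Stratum 2 (2015–2019): n = 4820; a·d/n = 1336·840/4820 = 232.8299; b·c/n = 2351·293/4820 = 142.9135
OR_MH = (665.6939 + 232.8299) / (60.0583 + 142.9135) = 898.5238 / 202.9718 = 4.42684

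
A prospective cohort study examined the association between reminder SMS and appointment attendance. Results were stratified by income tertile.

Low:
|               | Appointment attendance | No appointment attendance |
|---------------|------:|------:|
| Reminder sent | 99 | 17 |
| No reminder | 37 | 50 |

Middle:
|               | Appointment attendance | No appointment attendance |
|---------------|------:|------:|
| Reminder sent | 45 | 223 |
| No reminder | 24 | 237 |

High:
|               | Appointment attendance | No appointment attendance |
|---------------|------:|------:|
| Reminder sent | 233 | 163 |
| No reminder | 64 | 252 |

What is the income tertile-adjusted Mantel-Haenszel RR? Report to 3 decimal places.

RR_MH = Σ(aᵢ·n₀ᵢ/nᵢ) / Σ(cᵢ·n₁ᵢ/nᵢ), with n₁ᵢ = aᵢ+bᵢ (exposed), n₀ᵢ = cᵢ+dᵢ (unexposed), nᵢ = n₁ᵢ+n₀ᵢ.
Stratum 1 (Low): n₁ = 116, n₀ = 87, n = 203; a·n₀/n = 99·87/203 = 42.4286; c·n₁/n = 37·116/203 = 21.1429
Stratum 2 (Middle): n₁ = 268, n₀ = 261, n = 529; a·n₀/n = 45·261/529 = 22.2023; c·n₁/n = 24·268/529 = 12.1588
Stratum 3 (High): n₁ = 396, n₀ = 316, n = 712; a·n₀/n = 233·316/712 = 103.4101; c·n₁/n = 64·396/712 = 35.5955
RR_MH = (42.4286 + 22.2023 + 103.4101) / (21.1429 + 12.1588 + 35.5955) = 168.0410 / 68.8972 = 2.43901

2.439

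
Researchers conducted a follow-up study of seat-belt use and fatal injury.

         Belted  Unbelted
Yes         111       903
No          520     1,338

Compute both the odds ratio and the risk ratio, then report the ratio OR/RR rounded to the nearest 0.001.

Reading the table with exposure as columns: a = 111 (Belted, case), b = 520 (Belted, non-case), c = 903 (Unbelted, case), d = 1338.
OR = (111·1338)/(520·903) = 148518/469560 = 0.31629
Risk in exposed = 111/631 = 0.17591; risk in unexposed = 903/2241 = 0.40295; RR = 0.43656
OR/RR = 0.31629 / 0.43656 = 0.72450
The outcome is not rare, so the OR lies further from 1 than the RR.

0.725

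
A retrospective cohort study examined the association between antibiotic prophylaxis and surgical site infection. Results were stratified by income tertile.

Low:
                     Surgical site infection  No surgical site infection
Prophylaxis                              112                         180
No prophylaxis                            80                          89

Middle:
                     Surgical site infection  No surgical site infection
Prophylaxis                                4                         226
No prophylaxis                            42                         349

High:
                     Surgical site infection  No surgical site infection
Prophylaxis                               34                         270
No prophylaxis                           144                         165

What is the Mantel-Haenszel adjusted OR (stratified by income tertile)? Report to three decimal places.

OR_MH = Σ(aᵢdᵢ/nᵢ) / Σ(bᵢcᵢ/nᵢ), where nᵢ is the stratum total.
Stratum 1 (Low): n = 461; a·d/n = 112·89/461 = 21.6226; b·c/n = 180·80/461 = 31.2364
Stratum 2 (Middle): n = 621; a·d/n = 4·349/621 = 2.2480; b·c/n = 226·42/621 = 15.2850
Stratum 3 (High): n = 613; a·d/n = 34·165/613 = 9.1517; b·c/n = 270·144/613 = 63.4258
OR_MH = (21.6226 + 2.2480 + 9.1517) / (31.2364 + 15.2850 + 63.4258) = 33.0223 / 109.9472 = 0.30035

0.300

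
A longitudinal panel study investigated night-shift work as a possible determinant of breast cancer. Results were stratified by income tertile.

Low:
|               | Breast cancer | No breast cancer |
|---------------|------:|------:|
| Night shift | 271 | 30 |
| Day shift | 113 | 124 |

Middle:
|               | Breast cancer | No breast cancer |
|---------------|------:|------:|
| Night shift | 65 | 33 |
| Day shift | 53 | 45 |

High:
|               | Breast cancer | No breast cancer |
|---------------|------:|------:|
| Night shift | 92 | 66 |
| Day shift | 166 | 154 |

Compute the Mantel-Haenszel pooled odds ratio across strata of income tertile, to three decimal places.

2.806

OR_MH = Σ(aᵢdᵢ/nᵢ) / Σ(bᵢcᵢ/nᵢ), where nᵢ is the stratum total.
Stratum 1 (Low): n = 538; a·d/n = 271·124/538 = 62.4610; b·c/n = 30·113/538 = 6.3011
Stratum 2 (Middle): n = 196; a·d/n = 65·45/196 = 14.9235; b·c/n = 33·53/196 = 8.9235
Stratum 3 (High): n = 478; a·d/n = 92·154/478 = 29.6402; b·c/n = 66·166/478 = 22.9205
OR_MH = (62.4610 + 14.9235 + 29.6402) / (6.3011 + 8.9235 + 22.9205) = 107.0246 / 38.1451 = 2.80572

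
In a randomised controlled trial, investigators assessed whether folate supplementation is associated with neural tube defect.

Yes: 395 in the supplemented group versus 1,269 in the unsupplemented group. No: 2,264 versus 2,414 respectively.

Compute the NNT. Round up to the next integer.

6

Risk in treated group = 395/2659 = 0.14855; risk in control = 1269/3683 = 0.34456.
Absolute risk reduction = 0.34456 − 0.14855 = 0.19600
NNT = 1 / ARR = 1 / 0.19600 = 5.102 → round up → 6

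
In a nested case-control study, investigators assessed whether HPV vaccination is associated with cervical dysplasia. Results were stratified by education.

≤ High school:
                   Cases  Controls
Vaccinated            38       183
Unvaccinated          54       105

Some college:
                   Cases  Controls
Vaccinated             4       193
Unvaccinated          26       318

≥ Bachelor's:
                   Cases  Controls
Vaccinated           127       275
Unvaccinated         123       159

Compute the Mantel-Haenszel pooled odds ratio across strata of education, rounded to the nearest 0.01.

OR_MH = Σ(aᵢdᵢ/nᵢ) / Σ(bᵢcᵢ/nᵢ), where nᵢ is the stratum total.
Stratum 1 (≤ High school): n = 380; a·d/n = 38·105/380 = 10.5000; b·c/n = 183·54/380 = 26.0053
Stratum 2 (Some college): n = 541; a·d/n = 4·318/541 = 2.3512; b·c/n = 193·26/541 = 9.2754
Stratum 3 (≥ Bachelor's): n = 684; a·d/n = 127·159/684 = 29.5219; b·c/n = 275·123/684 = 49.4518
OR_MH = (10.5000 + 2.3512 + 29.5219) / (26.0053 + 9.2754 + 49.4518) = 42.3731 / 84.7324 = 0.50008

0.50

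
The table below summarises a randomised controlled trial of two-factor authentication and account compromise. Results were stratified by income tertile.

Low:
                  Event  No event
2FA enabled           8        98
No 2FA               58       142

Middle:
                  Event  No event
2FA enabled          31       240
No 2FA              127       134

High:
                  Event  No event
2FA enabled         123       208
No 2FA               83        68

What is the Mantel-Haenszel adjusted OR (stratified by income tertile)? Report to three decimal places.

0.259

OR_MH = Σ(aᵢdᵢ/nᵢ) / Σ(bᵢcᵢ/nᵢ), where nᵢ is the stratum total.
Stratum 1 (Low): n = 306; a·d/n = 8·142/306 = 3.7124; b·c/n = 98·58/306 = 18.5752
Stratum 2 (Middle): n = 532; a·d/n = 31·134/532 = 7.8083; b·c/n = 240·127/532 = 57.2932
Stratum 3 (High): n = 482; a·d/n = 123·68/482 = 17.3527; b·c/n = 208·83/482 = 35.8174
OR_MH = (3.7124 + 7.8083 + 17.3527) / (18.5752 + 57.2932 + 35.8174) = 28.8734 / 111.6858 = 0.25852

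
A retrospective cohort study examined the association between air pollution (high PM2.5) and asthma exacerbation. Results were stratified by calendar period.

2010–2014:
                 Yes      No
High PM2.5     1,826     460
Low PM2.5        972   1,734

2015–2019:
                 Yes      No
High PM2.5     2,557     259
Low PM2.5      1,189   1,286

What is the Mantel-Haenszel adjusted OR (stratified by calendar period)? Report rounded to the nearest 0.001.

8.498

OR_MH = Σ(aᵢdᵢ/nᵢ) / Σ(bᵢcᵢ/nᵢ), where nᵢ is the stratum total.
Stratum 1 (2010–2014): n = 4992; a·d/n = 1826·1734/4992 = 634.2716; b·c/n = 460·972/4992 = 89.5673
Stratum 2 (2015–2019): n = 5291; a·d/n = 2557·1286/5291 = 621.4897; b·c/n = 259·1189/5291 = 58.2028
OR_MH = (634.2716 + 621.4897) / (89.5673 + 58.2028) = 1255.7613 / 147.7701 = 8.49807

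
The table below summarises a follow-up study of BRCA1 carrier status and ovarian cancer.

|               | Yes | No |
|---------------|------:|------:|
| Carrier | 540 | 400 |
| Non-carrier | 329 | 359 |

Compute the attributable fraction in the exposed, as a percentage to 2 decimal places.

16.76

Cells: a = 540, b = 400, c = 329, d = 359.
Risk in exposed = 540/940 = 0.57447; risk in unexposed = 329/688 = 0.47820.
RR = 0.57447/0.47820 = 1.20132
AR% = (RR − 1)/RR × 100 = (1.20132 − 1)/1.20132 × 100 = 16.7582%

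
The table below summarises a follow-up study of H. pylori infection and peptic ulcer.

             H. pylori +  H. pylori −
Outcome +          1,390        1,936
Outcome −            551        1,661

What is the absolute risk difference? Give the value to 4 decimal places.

0.1779

Reading the table with exposure as columns: a = 1390 (H. pylori +, case), b = 551 (H. pylori +, non-case), c = 1936 (H. pylori −, case), d = 1661.
Risk in exposed = 1390/1941 = 0.716126; risk in unexposed = 1936/3597 = 0.538226.
Risk difference = 0.716126 − 0.538226 = 0.177899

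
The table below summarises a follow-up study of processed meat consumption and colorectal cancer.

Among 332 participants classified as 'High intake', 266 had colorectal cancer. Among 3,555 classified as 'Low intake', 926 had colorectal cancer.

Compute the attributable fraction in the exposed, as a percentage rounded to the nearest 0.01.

67.49

From the description: a = 266, b = 66, c = 926, d = 2629.
Risk in exposed = 266/332 = 0.80120; risk in unexposed = 926/3555 = 0.26048.
RR = 0.80120/0.26048 = 3.07590
AR% = (RR − 1)/RR × 100 = (3.07590 − 1)/3.07590 × 100 = 67.4892%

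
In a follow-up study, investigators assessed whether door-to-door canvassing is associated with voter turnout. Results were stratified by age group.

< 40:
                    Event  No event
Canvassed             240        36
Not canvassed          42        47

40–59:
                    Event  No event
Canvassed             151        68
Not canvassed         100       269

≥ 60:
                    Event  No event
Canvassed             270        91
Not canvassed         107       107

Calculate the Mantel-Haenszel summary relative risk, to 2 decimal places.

1.86

RR_MH = Σ(aᵢ·n₀ᵢ/nᵢ) / Σ(cᵢ·n₁ᵢ/nᵢ), with n₁ᵢ = aᵢ+bᵢ (exposed), n₀ᵢ = cᵢ+dᵢ (unexposed), nᵢ = n₁ᵢ+n₀ᵢ.
Stratum 1 (< 40): n₁ = 276, n₀ = 89, n = 365; a·n₀/n = 240·89/365 = 58.5205; c·n₁/n = 42·276/365 = 31.7589
Stratum 2 (40–59): n₁ = 219, n₀ = 369, n = 588; a·n₀/n = 151·369/588 = 94.7602; c·n₁/n = 100·219/588 = 37.2449
Stratum 3 (≥ 60): n₁ = 361, n₀ = 214, n = 575; a·n₀/n = 270·214/575 = 100.4870; c·n₁/n = 107·361/575 = 67.1774
RR_MH = (58.5205 + 94.7602 + 100.4870) / (31.7589 + 37.2449 + 67.1774) = 253.7677 / 136.1812 = 1.86346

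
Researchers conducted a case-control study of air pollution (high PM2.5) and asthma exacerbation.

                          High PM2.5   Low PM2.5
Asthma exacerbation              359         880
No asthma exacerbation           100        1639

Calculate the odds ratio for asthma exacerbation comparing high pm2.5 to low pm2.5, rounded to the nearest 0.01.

6.69

Reading the table with exposure as columns: a = 359 (High PM2.5, case), b = 100 (High PM2.5, non-case), c = 880 (Low PM2.5, case), d = 1639.
OR = (a·d)/(b·c) = (359 × 1639) / (100 × 880) = 588401 / 88000 = 6.68637
The odds of asthma exacerbation are about 6.69 times as high in the high pm2.5 group.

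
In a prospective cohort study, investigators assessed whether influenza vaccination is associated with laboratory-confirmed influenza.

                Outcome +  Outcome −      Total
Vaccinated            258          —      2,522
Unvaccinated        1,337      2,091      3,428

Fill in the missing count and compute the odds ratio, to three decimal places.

0.178

The missing cell is in the exposed row: 2522 − 258 = 2264.
So a = 258, b = 2264, c = 1337, d = 2091.
OR = (a·d)/(b·c) = (258 × 2091) / (2264 × 1337) = 539478 / 3026968 = 0.17822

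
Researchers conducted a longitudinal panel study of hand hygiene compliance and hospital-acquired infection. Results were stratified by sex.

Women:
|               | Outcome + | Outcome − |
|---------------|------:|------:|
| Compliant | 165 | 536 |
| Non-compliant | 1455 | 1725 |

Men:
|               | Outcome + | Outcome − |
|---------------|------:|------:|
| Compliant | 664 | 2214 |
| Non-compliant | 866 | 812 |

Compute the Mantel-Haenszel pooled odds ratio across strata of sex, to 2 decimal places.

OR_MH = Σ(aᵢdᵢ/nᵢ) / Σ(bᵢcᵢ/nᵢ), where nᵢ is the stratum total.
Stratum 1 (Women): n = 3881; a·d/n = 165·1725/3881 = 73.3381; b·c/n = 536·1455/3881 = 200.9482
Stratum 2 (Men): n = 4556; a·d/n = 664·812/4556 = 118.3424; b·c/n = 2214·866/4556 = 420.8349
OR_MH = (73.3381 + 118.3424) / (200.9482 + 420.8349) = 191.6805 / 621.7832 = 0.30828

0.31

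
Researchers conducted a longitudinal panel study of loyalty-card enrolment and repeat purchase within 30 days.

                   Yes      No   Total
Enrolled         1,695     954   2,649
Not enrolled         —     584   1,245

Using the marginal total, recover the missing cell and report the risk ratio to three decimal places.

1.205

The missing cell is in the unexposed row: 1245 − 584 = 661.
So a = 1695, b = 954, c = 661, d = 584.
RR = [a/(a+b)] / [c/(c+d)] = (1695/2649) / (661/1245) = 0.63986/0.53092 = 1.20519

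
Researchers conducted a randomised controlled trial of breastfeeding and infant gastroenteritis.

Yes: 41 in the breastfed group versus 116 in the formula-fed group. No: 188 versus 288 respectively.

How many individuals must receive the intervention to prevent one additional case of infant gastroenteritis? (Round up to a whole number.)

10

Risk in treated group = 41/229 = 0.17904; risk in control = 116/404 = 0.28713.
Absolute risk reduction = 0.28713 − 0.17904 = 0.10809
NNT = 1 / ARR = 1 / 0.10809 = 9.252 → round up → 10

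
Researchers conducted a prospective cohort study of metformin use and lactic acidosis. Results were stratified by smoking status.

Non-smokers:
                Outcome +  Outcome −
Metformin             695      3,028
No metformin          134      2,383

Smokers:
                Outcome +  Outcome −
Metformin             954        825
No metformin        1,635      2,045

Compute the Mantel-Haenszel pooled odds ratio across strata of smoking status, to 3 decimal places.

OR_MH = Σ(aᵢdᵢ/nᵢ) / Σ(bᵢcᵢ/nᵢ), where nᵢ is the stratum total.
Stratum 1 (Non-smokers): n = 6240; a·d/n = 695·2383/6240 = 265.4143; b·c/n = 3028·134/6240 = 65.0244
Stratum 2 (Smokers): n = 5459; a·d/n = 954·2045/5459 = 357.3786; b·c/n = 825·1635/5459 = 247.0920
OR_MH = (265.4143 + 357.3786) / (65.0244 + 247.0920) = 622.7929 / 312.1163 = 1.99539

1.995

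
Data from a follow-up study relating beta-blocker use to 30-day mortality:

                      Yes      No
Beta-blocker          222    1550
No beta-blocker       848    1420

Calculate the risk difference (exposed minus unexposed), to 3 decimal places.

Cells: a = 222, b = 1550, c = 848, d = 1420.
Risk in exposed = 222/1772 = 0.125282; risk in unexposed = 848/2268 = 0.373898.
Risk difference = 0.125282 − 0.373898 = -0.248616

-0.249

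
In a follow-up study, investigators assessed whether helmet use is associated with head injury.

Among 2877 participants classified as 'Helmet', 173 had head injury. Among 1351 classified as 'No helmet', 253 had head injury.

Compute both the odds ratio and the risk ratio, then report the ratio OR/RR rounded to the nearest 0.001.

0.865

From the description: a = 173, b = 2704, c = 253, d = 1098.
OR = (173·1098)/(2704·253) = 189954/684112 = 0.27767
Risk in exposed = 173/2877 = 0.06013; risk in unexposed = 253/1351 = 0.18727; RR = 0.32110
OR/RR = 0.27767 / 0.32110 = 0.86473
The outcome is not rare, so the OR lies further from 1 than the RR.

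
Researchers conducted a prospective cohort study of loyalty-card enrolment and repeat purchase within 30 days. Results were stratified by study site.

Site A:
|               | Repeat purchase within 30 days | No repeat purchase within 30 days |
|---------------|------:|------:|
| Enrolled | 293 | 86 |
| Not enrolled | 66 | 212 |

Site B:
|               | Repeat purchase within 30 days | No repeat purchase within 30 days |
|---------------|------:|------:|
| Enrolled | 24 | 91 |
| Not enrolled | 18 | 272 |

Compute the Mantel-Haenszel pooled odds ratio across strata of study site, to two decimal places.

OR_MH = Σ(aᵢdᵢ/nᵢ) / Σ(bᵢcᵢ/nᵢ), where nᵢ is the stratum total.
Stratum 1 (Site A): n = 657; a·d/n = 293·212/657 = 94.5449; b·c/n = 86·66/657 = 8.6393
Stratum 2 (Site B): n = 405; a·d/n = 24·272/405 = 16.1185; b·c/n = 91·18/405 = 4.0444
OR_MH = (94.5449 + 16.1185) / (8.6393 + 4.0444) = 110.6634 / 12.6837 = 8.72484

8.72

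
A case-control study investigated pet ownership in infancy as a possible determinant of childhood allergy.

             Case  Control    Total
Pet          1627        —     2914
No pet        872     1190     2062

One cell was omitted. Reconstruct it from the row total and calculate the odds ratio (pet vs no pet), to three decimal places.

1.725

The missing cell is in the exposed row: 2914 − 1627 = 1287.
So a = 1627, b = 1287, c = 872, d = 1190.
OR = (a·d)/(b·c) = (1627 × 1190) / (1287 × 872) = 1936130 / 1122264 = 1.72520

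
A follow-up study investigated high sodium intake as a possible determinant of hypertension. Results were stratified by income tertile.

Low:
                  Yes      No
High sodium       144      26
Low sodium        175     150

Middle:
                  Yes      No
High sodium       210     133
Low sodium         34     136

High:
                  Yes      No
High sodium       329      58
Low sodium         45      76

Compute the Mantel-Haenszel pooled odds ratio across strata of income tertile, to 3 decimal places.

6.417

OR_MH = Σ(aᵢdᵢ/nᵢ) / Σ(bᵢcᵢ/nᵢ), where nᵢ is the stratum total.
Stratum 1 (Low): n = 495; a·d/n = 144·150/495 = 43.6364; b·c/n = 26·175/495 = 9.1919
Stratum 2 (Middle): n = 513; a·d/n = 210·136/513 = 55.6725; b·c/n = 133·34/513 = 8.8148
Stratum 3 (High): n = 508; a·d/n = 329·76/508 = 49.2205; b·c/n = 58·45/508 = 5.1378
OR_MH = (43.6364 + 55.6725 + 49.2205) / (9.1919 + 8.8148 + 5.1378) = 148.5294 / 23.1445 = 6.41747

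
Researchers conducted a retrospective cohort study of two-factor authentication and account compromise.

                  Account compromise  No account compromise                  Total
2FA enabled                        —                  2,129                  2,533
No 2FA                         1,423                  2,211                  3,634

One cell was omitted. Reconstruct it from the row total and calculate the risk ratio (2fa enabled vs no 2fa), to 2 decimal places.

0.41

The missing cell is in the exposed row: 2533 − 2129 = 404.
So a = 404, b = 2129, c = 1423, d = 2211.
RR = [a/(a+b)] / [c/(c+d)] = (404/2533) / (1423/3634) = 0.15949/0.39158 = 0.40731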